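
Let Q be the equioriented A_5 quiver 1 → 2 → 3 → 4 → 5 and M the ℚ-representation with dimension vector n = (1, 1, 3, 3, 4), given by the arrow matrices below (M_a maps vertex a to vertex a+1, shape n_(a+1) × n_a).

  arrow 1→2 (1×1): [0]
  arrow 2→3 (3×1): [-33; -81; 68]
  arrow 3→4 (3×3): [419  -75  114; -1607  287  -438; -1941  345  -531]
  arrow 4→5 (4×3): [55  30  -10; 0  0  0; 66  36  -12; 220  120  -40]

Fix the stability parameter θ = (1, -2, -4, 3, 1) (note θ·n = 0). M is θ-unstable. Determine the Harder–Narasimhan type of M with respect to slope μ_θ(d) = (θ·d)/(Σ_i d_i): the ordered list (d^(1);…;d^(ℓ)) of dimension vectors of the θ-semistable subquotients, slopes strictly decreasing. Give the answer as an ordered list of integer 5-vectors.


Barcode: M ≅ I[1,1], I[2,3], I[3,4], I[3,5], I[4,4], I[5,5]^3. HN layers by μ_θ (5 steps, strictly decreasing):
  μ^(1)=3; μ^(2)=2; μ^(3)=1; μ^(4)=-3; μ^(5)=-4

((0, 0, 0, 2, 0); (0, 0, 0, 1, 1); (1, 0, 0, 0, 3); (0, 1, 1, 0, 0); (0, 0, 2, 0, 0))


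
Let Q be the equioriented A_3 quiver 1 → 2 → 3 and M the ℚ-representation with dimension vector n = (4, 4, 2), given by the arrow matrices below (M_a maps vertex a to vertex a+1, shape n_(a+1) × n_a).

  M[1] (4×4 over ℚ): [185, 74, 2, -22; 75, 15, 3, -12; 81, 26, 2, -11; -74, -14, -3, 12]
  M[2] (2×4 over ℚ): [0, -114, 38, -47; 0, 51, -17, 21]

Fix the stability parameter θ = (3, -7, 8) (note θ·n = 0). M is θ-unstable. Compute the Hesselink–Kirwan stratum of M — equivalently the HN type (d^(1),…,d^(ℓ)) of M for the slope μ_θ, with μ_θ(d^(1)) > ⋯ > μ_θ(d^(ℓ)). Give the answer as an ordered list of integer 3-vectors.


Interval decomposition of M: I[1,2]^2, I[1,3]^2.
HN type (ℓ=2): μ^(1)=8; μ^(2)=-2

((0, 0, 2); (4, 4, 0))


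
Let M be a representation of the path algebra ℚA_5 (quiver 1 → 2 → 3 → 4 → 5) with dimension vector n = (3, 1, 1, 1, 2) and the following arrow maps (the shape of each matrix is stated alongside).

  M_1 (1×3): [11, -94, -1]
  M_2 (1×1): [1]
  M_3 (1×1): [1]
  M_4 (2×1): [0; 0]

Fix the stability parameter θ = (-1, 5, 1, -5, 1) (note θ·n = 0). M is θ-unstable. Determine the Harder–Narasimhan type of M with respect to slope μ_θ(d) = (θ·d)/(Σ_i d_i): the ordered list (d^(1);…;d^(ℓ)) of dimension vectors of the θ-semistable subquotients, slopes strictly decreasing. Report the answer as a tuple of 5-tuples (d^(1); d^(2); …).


Interval decomposition of M: I[1,1]^2, I[1,4], I[5,5]^2.
HN type (ℓ=3): μ^(1)=1; μ^(2)=1/3; μ^(3)=-1

((0, 0, 0, 0, 2); (0, 1, 1, 1, 0); (3, 0, 0, 0, 0))


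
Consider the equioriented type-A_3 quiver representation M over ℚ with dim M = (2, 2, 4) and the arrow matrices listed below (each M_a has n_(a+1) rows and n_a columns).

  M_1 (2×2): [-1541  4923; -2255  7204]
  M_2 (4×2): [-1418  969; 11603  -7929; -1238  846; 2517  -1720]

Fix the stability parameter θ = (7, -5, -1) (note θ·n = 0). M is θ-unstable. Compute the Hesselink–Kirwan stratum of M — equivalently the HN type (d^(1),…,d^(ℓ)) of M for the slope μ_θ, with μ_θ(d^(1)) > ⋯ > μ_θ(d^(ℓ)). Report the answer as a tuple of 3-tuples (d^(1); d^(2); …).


Interval decomposition of M: I[1,3]^2, I[3,3]^2.
HN type (ℓ=2): μ^(1)=1/3; μ^(2)=-1

((2, 2, 2); (0, 0, 2))


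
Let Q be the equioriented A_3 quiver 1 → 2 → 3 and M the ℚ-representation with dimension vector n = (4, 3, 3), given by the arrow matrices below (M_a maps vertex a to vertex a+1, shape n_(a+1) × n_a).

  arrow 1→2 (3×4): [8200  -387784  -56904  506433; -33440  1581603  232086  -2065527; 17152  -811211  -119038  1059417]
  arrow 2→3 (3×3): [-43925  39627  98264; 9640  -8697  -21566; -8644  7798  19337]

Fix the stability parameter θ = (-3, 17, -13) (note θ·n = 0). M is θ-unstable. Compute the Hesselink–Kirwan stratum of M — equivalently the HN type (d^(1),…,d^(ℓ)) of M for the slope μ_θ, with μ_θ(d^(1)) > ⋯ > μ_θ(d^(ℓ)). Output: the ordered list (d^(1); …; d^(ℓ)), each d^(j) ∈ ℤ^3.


Interval decomposition of M: I[1,1], I[1,3]^3.
HN type (ℓ=2): μ^(1)=2; μ^(2)=-3

((0, 3, 3); (4, 0, 0))


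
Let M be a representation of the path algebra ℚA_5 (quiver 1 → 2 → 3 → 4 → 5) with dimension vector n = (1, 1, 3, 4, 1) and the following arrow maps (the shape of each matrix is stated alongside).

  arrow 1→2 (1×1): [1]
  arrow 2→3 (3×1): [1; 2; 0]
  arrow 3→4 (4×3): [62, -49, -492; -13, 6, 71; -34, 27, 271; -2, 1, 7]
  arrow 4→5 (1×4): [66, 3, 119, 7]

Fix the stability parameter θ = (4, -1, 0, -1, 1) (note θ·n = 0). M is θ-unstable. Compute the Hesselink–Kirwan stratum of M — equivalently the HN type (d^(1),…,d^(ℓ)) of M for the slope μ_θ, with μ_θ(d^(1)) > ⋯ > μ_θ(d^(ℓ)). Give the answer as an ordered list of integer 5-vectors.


Interval decomposition of M: I[1,5], I[3,4]^2, I[4,4].
HN type (ℓ=4): μ^(1)=1; μ^(2)=1/2; μ^(3)=-1/2; μ^(4)=-1

((0, 0, 0, 0, 1); (1, 1, 1, 1, 0); (0, 0, 2, 2, 0); (0, 0, 0, 1, 0))


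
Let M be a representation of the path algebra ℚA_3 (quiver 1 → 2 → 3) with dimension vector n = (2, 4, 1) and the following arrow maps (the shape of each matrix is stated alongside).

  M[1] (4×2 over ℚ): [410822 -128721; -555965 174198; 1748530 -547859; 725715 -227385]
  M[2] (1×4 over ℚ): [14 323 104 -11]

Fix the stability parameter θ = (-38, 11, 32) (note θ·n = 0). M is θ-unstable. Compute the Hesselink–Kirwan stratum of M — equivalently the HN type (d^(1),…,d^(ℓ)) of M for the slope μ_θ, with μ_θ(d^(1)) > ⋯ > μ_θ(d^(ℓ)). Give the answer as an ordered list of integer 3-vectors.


Interval decomposition of M: I[1,2], I[1,3], I[2,2]^2.
HN type (ℓ=3): μ^(1)=32; μ^(2)=11; μ^(3)=-38

((0, 0, 1); (0, 4, 0); (2, 0, 0))


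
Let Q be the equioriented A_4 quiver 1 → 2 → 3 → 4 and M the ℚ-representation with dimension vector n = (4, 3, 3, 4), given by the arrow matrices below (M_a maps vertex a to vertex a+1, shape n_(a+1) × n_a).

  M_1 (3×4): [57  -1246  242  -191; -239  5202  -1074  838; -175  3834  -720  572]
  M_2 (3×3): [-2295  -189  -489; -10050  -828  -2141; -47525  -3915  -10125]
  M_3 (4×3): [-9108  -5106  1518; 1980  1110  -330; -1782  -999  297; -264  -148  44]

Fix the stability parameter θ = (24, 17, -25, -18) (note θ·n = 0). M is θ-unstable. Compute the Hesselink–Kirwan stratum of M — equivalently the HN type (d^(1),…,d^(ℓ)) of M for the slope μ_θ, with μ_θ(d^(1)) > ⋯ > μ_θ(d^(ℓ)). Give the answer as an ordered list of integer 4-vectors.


Via rank(M_{q-1}∘⋯∘M_p): M ≅ I[1,1], I[1,2], I[1,3], I[1,4], I[3,3], I[4,4]^3.
μ_θ-semistable layers: μ^(1)=24; μ^(2)=41/2; μ^(3)=16/3; μ^(4)=-1/2; μ^(5)=-18; μ^(6)=-25

((1, 0, 0, 0); (1, 1, 0, 0); (1, 1, 1, 0); (1, 1, 1, 1); (0, 0, 0, 3); (0, 0, 1, 0))


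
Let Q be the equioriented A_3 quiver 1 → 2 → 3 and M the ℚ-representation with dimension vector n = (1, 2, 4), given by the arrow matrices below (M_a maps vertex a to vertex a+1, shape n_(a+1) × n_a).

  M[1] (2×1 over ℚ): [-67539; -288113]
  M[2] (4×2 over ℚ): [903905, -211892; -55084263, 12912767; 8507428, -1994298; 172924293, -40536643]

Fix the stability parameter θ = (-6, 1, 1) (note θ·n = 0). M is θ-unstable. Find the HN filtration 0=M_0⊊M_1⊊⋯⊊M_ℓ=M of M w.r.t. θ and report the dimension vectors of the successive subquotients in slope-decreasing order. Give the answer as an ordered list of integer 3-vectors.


Barcode: M ≅ I[1,3], I[2,3], I[3,3]^2. HN layers by μ_θ (2 steps, strictly decreasing):
  μ^(1)=1; μ^(2)=-6

((0, 2, 4); (1, 0, 0))


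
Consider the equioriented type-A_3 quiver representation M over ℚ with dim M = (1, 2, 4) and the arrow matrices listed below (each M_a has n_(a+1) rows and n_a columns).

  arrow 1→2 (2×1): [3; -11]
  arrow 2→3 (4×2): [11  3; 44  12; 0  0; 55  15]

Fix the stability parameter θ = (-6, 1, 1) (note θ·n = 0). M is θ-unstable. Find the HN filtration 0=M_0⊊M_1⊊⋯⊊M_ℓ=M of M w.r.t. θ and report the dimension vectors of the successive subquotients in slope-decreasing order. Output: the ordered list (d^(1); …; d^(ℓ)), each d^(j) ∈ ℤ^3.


Via rank(M_{q-1}∘⋯∘M_p): M ≅ I[1,2], I[2,3], I[3,3]^3.
μ_θ-semistable layers: μ^(1)=1; μ^(2)=-6

((0, 2, 4); (1, 0, 0))


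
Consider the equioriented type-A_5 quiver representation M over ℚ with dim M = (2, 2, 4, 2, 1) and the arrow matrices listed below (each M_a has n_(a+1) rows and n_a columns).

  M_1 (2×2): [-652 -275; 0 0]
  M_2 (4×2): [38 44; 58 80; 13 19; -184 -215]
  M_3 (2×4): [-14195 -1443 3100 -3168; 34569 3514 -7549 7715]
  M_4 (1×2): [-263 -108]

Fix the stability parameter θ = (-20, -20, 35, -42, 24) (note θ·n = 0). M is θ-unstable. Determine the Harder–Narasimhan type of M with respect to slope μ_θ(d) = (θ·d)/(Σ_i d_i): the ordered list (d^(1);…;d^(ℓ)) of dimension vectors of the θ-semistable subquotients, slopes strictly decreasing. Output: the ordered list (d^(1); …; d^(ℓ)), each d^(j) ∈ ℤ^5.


Interval decomposition of M: I[1,1], I[1,4], I[2,3], I[3,3], I[3,5].
HN type (ℓ=4): μ^(1)=35; μ^(2)=24; μ^(3)=-7/2; μ^(4)=-20

((0, 0, 2, 0, 0); (0, 0, 0, 0, 1); (0, 0, 2, 2, 0); (2, 2, 0, 0, 0))


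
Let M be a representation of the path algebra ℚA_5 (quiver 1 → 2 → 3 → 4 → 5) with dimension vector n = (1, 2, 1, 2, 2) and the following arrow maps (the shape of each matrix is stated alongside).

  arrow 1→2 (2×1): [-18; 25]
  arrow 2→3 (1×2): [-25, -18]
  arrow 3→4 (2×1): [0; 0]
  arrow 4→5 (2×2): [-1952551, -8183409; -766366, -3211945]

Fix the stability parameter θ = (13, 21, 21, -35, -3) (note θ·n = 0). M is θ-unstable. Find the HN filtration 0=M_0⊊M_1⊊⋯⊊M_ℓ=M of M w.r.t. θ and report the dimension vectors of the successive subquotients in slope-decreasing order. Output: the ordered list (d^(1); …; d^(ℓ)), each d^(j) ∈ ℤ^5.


Barcode: M ≅ I[1,2], I[2,3], I[4,5]^2. HN layers by μ_θ (4 steps, strictly decreasing):
  μ^(1)=21; μ^(2)=13; μ^(3)=-3; μ^(4)=-35

((0, 2, 1, 0, 0); (1, 0, 0, 0, 0); (0, 0, 0, 0, 2); (0, 0, 0, 2, 0))


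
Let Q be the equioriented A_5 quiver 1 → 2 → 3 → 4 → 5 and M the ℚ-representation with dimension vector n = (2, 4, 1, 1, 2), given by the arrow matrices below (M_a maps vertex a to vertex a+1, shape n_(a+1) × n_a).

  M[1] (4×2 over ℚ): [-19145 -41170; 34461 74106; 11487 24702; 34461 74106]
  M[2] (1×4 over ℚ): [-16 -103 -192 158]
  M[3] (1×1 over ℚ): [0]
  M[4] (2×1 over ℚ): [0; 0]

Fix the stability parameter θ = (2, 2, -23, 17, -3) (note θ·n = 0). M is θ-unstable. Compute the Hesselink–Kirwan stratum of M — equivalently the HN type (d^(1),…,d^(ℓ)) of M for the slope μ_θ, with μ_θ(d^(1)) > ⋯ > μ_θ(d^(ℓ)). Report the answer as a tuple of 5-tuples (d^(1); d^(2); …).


Via rank(M_{q-1}∘⋯∘M_p): M ≅ I[1,1], I[1,3], I[2,2]^3, I[4,4], I[5,5]^2.
μ_θ-semistable layers: μ^(1)=17; μ^(2)=2; μ^(3)=-3; μ^(4)=-19/3

((0, 0, 0, 1, 0); (1, 3, 0, 0, 0); (0, 0, 0, 0, 2); (1, 1, 1, 0, 0))


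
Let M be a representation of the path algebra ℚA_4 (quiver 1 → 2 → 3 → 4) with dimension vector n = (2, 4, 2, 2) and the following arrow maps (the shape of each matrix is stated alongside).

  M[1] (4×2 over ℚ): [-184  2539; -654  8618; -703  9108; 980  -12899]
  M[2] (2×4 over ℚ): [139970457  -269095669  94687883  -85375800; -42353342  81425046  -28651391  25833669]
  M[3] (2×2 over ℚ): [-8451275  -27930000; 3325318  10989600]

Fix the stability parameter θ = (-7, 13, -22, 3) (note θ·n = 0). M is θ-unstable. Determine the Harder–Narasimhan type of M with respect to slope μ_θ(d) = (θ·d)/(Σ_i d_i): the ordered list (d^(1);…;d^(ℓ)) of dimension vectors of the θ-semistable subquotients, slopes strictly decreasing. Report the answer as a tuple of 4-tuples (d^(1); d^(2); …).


Barcode: M ≅ I[1,3], I[1,4], I[2,2]^2, I[4,4]. HN layers by μ_θ (4 steps, strictly decreasing):
  μ^(1)=13; μ^(2)=3; μ^(3)=-9/2; μ^(4)=-7

((0, 2, 0, 0); (0, 0, 0, 2); (0, 2, 2, 0); (2, 0, 0, 0))


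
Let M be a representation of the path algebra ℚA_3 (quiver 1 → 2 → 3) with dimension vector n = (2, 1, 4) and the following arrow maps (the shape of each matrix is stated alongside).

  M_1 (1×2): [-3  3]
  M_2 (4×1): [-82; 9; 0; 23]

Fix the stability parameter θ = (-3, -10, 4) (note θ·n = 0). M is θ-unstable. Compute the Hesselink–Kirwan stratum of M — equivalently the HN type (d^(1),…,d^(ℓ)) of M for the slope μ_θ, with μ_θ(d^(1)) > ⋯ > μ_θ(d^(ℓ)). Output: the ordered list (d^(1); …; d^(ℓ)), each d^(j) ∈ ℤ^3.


Via rank(M_{q-1}∘⋯∘M_p): M ≅ I[1,1], I[1,3], I[3,3]^3.
μ_θ-semistable layers: μ^(1)=4; μ^(2)=-3; μ^(3)=-13/2

((0, 0, 4); (1, 0, 0); (1, 1, 0))


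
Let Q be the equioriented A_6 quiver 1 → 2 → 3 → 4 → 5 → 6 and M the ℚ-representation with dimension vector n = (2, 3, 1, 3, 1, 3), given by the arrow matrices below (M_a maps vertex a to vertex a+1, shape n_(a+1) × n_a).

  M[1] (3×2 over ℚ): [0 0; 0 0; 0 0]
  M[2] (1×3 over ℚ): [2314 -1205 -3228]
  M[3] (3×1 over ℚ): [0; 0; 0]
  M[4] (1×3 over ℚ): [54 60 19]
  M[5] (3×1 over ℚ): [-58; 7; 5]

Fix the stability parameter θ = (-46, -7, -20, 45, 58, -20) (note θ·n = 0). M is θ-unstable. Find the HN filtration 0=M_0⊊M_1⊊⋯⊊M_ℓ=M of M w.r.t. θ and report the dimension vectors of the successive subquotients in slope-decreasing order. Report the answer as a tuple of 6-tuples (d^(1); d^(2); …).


Barcode: M ≅ I[1,1]^2, I[2,2]^2, I[2,3], I[4,4]^2, I[4,6], I[6,6]^2. HN layers by μ_θ (6 steps, strictly decreasing):
  μ^(1)=45; μ^(2)=83/3; μ^(3)=-7; μ^(4)=-27/2; μ^(5)=-20; μ^(6)=-46

((0, 0, 0, 2, 0, 0); (0, 0, 0, 1, 1, 1); (0, 2, 0, 0, 0, 0); (0, 1, 1, 0, 0, 0); (0, 0, 0, 0, 0, 2); (2, 0, 0, 0, 0, 0))


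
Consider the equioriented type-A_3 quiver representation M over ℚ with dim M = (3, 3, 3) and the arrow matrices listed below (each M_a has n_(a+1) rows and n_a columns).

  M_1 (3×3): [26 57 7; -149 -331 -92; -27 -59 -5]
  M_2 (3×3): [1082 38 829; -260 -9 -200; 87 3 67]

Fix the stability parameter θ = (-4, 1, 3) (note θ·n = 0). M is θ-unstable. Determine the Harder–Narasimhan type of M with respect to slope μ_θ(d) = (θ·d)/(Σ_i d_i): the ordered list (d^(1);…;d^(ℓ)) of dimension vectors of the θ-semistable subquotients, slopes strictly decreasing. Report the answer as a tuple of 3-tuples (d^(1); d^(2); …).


Via rank(M_{q-1}∘⋯∘M_p): M ≅ I[1,3]^3.
μ_θ-semistable layers: μ^(1)=3; μ^(2)=1; μ^(3)=-4

((0, 0, 3); (0, 3, 0); (3, 0, 0))


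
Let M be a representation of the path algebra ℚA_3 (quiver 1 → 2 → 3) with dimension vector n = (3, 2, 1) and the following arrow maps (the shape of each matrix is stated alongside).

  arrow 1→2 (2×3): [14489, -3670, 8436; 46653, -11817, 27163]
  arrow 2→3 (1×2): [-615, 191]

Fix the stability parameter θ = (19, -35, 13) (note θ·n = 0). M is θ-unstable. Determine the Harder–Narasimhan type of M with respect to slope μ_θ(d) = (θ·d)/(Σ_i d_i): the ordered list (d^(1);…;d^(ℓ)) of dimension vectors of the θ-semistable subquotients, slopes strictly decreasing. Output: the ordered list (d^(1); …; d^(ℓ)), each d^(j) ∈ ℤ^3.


Barcode: M ≅ I[1,1], I[1,2], I[1,3]. HN layers by μ_θ (3 steps, strictly decreasing):
  μ^(1)=19; μ^(2)=13; μ^(3)=-8

((1, 0, 0); (0, 0, 1); (2, 2, 0))


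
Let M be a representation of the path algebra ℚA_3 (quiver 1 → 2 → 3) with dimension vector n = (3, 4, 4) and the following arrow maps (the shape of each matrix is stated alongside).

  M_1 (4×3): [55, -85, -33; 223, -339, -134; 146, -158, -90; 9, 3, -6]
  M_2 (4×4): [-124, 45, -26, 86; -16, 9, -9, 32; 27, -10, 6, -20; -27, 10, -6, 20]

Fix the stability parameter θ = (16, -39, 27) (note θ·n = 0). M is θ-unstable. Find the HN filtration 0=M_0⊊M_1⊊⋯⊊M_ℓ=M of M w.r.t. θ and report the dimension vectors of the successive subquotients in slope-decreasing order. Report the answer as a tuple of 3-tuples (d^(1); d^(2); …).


Via rank(M_{q-1}∘⋯∘M_p): M ≅ I[1,1], I[1,3]^2, I[2,2], I[2,3], I[3,3].
μ_θ-semistable layers: μ^(1)=27; μ^(2)=16; μ^(3)=-23/2; μ^(4)=-39

((0, 0, 4); (1, 0, 0); (2, 2, 0); (0, 2, 0))


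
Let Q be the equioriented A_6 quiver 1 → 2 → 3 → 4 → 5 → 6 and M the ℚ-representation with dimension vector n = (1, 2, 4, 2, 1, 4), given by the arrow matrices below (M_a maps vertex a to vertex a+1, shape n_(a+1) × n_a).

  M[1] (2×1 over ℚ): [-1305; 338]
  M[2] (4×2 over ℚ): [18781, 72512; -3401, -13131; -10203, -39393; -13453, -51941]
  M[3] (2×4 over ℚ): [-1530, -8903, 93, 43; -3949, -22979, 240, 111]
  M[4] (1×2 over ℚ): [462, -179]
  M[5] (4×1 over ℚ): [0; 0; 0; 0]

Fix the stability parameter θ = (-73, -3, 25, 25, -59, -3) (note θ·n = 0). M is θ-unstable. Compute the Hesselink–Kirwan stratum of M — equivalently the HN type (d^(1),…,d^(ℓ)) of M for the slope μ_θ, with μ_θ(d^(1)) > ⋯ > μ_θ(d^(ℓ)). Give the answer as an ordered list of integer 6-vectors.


Barcode: M ≅ I[1,5], I[2,4], I[3,3]^2, I[6,6]^4. HN layers by μ_θ (3 steps, strictly decreasing):
  μ^(1)=25; μ^(2)=-3; μ^(3)=-73

((0, 0, 3, 1, 0, 0); (0, 2, 1, 1, 1, 4); (1, 0, 0, 0, 0, 0))


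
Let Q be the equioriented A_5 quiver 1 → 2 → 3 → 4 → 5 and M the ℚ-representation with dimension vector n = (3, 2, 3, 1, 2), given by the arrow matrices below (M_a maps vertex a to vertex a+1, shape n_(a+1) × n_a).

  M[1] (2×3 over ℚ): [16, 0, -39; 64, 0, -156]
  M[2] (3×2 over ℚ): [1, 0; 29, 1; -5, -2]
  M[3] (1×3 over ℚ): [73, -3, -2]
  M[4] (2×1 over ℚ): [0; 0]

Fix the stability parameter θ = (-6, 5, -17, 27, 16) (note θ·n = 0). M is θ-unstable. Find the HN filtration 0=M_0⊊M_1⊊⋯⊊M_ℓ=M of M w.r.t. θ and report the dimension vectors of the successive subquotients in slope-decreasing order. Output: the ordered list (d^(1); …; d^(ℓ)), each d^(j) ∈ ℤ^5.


Via rank(M_{q-1}∘⋯∘M_p): M ≅ I[1,1]^2, I[1,3], I[2,4], I[3,3], I[5,5]^2.
μ_θ-semistable layers: μ^(1)=27; μ^(2)=16; μ^(3)=-6; μ^(4)=-17

((0, 0, 0, 1, 0); (0, 0, 0, 0, 2); (3, 2, 2, 0, 0); (0, 0, 1, 0, 0))


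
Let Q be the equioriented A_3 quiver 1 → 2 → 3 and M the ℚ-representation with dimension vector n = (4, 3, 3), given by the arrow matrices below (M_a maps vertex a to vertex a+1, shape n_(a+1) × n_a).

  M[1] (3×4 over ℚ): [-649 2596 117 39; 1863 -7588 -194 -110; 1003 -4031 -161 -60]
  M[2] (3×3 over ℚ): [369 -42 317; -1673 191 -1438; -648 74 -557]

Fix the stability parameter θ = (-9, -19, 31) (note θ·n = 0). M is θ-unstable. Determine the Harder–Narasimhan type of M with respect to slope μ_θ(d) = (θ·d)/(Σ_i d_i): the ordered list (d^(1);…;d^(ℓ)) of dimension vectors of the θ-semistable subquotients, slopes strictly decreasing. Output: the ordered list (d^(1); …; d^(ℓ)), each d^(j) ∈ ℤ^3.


Barcode: M ≅ I[1,1], I[1,3]^3. HN layers by μ_θ (3 steps, strictly decreasing):
  μ^(1)=31; μ^(2)=-9; μ^(3)=-14

((0, 0, 3); (1, 0, 0); (3, 3, 0))


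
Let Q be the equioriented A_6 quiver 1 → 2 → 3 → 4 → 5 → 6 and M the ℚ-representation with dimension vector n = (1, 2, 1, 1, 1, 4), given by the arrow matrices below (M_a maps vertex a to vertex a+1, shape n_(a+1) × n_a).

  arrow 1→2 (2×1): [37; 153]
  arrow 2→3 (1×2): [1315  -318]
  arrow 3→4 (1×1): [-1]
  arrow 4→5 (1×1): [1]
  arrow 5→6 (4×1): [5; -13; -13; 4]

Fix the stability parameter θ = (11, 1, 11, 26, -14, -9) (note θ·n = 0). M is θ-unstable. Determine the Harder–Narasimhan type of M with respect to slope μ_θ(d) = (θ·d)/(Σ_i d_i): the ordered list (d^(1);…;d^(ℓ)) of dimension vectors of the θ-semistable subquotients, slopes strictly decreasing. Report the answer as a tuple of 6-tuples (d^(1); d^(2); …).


Interval decomposition of M: I[1,6], I[2,2], I[6,6]^3.
HN type (ℓ=3): μ^(1)=13/3; μ^(2)=1; μ^(3)=-9

((1, 1, 1, 1, 1, 1); (0, 1, 0, 0, 0, 0); (0, 0, 0, 0, 0, 3))


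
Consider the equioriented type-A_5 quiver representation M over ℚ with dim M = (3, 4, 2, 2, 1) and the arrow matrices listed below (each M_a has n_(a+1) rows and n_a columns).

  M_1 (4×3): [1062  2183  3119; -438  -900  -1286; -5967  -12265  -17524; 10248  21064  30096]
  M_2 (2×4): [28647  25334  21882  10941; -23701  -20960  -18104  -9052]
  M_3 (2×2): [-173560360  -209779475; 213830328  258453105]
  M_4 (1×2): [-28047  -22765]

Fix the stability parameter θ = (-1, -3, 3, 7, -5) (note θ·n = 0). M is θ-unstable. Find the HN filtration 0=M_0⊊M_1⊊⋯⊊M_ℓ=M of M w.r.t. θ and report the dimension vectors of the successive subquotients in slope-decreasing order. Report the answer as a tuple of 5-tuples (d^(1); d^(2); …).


Interval decomposition of M: I[1,1], I[1,3], I[1,4], I[2,2]^2, I[4,5].
HN type (ℓ=6): μ^(1)=7; μ^(2)=3; μ^(3)=1; μ^(4)=-1; μ^(5)=-2; μ^(6)=-3

((0, 0, 0, 1, 0); (0, 0, 2, 0, 0); (0, 0, 0, 1, 1); (1, 0, 0, 0, 0); (2, 2, 0, 0, 0); (0, 2, 0, 0, 0))


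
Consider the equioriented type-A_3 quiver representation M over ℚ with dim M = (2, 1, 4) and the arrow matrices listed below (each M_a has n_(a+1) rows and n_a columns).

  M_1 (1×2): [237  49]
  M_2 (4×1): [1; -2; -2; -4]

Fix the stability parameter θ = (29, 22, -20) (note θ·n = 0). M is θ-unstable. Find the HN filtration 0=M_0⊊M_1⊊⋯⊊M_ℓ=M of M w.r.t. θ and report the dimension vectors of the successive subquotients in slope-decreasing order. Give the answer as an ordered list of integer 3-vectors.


Via rank(M_{q-1}∘⋯∘M_p): M ≅ I[1,1], I[1,3], I[3,3]^3.
μ_θ-semistable layers: μ^(1)=29; μ^(2)=31/3; μ^(3)=-20

((1, 0, 0); (1, 1, 1); (0, 0, 3))


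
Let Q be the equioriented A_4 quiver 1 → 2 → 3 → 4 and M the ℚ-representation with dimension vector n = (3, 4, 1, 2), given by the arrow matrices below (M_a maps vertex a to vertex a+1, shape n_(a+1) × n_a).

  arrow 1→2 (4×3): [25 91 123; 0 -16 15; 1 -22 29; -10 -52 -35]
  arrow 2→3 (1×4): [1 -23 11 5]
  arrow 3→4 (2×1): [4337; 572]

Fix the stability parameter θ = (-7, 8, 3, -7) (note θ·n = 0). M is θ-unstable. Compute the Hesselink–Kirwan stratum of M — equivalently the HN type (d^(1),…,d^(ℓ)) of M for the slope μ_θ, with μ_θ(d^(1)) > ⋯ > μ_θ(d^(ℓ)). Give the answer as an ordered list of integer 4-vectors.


Via rank(M_{q-1}∘⋯∘M_p): M ≅ I[1,2]^2, I[1,4], I[2,2], I[4,4].
μ_θ-semistable layers: μ^(1)=8; μ^(2)=4/3; μ^(3)=-7

((0, 3, 0, 0); (0, 1, 1, 1); (3, 0, 0, 1))


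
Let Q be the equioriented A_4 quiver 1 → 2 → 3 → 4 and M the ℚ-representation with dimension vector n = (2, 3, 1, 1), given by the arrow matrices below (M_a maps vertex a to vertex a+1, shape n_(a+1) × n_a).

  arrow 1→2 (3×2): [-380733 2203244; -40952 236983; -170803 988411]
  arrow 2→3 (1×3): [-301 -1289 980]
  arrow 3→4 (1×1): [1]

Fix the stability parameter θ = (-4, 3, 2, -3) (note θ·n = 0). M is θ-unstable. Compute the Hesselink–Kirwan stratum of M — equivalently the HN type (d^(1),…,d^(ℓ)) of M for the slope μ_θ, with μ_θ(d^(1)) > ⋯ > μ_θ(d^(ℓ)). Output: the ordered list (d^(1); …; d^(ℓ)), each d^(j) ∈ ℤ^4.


Via rank(M_{q-1}∘⋯∘M_p): M ≅ I[1,2], I[1,4], I[2,2].
μ_θ-semistable layers: μ^(1)=3; μ^(2)=2/3; μ^(3)=-4

((0, 2, 0, 0); (0, 1, 1, 1); (2, 0, 0, 0))


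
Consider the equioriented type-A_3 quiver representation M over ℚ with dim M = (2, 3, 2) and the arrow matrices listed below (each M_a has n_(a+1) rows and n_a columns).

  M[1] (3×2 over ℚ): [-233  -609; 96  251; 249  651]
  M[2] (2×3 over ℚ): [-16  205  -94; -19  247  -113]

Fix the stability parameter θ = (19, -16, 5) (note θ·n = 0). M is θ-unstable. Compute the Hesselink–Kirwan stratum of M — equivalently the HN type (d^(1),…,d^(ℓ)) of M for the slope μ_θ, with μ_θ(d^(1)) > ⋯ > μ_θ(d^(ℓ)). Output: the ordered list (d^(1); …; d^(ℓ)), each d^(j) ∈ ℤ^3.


Via rank(M_{q-1}∘⋯∘M_p): M ≅ I[1,2], I[1,3], I[2,3].
μ_θ-semistable layers: μ^(1)=5; μ^(2)=3/2; μ^(3)=-16

((0, 0, 2); (2, 2, 0); (0, 1, 0))


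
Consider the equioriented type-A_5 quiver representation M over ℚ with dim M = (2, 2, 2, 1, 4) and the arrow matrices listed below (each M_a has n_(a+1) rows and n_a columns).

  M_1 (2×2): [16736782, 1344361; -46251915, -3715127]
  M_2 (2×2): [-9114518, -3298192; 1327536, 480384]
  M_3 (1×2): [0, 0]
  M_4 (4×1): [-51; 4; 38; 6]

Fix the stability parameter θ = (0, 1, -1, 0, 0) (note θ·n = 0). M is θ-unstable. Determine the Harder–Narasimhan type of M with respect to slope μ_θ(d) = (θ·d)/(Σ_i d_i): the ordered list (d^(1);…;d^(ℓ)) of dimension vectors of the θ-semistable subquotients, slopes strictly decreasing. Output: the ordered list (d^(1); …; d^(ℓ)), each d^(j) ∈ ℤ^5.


Via rank(M_{q-1}∘⋯∘M_p): M ≅ I[1,2], I[1,3], I[3,3], I[4,5], I[5,5]^3.
μ_θ-semistable layers: μ^(1)=1; μ^(2)=0; μ^(3)=-1

((0, 1, 0, 0, 0); (2, 1, 1, 1, 4); (0, 0, 1, 0, 0))


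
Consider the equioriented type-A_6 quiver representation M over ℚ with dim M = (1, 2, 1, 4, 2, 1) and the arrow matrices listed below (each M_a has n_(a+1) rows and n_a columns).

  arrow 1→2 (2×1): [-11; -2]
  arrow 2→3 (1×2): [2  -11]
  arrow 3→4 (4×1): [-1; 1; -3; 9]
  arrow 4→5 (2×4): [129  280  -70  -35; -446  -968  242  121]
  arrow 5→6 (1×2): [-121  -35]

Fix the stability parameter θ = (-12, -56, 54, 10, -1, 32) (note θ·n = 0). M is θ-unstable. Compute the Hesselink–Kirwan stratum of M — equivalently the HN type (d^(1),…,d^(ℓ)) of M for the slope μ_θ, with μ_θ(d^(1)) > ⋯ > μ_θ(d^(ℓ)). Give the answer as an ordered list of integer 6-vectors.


Interval decomposition of M: I[1,2], I[2,6], I[4,4]^2, I[4,5].
HN type (ℓ=6): μ^(1)=32; μ^(2)=21; μ^(3)=10; μ^(4)=9/2; μ^(5)=-34; μ^(6)=-56

((0, 0, 0, 0, 0, 1); (0, 0, 1, 1, 1, 0); (0, 0, 0, 2, 0, 0); (0, 0, 0, 1, 1, 0); (1, 1, 0, 0, 0, 0); (0, 1, 0, 0, 0, 0))


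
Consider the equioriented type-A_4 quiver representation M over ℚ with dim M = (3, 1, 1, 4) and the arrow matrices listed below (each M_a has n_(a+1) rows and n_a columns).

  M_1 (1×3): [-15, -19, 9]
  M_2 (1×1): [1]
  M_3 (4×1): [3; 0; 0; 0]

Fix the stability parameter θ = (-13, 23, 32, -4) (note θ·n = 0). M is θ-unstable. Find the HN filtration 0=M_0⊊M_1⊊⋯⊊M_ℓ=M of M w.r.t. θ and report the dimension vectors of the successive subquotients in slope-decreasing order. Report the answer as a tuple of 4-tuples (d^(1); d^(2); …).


Barcode: M ≅ I[1,1]^2, I[1,4], I[4,4]^3. HN layers by μ_θ (3 steps, strictly decreasing):
  μ^(1)=17; μ^(2)=-4; μ^(3)=-13

((0, 1, 1, 1); (0, 0, 0, 3); (3, 0, 0, 0))


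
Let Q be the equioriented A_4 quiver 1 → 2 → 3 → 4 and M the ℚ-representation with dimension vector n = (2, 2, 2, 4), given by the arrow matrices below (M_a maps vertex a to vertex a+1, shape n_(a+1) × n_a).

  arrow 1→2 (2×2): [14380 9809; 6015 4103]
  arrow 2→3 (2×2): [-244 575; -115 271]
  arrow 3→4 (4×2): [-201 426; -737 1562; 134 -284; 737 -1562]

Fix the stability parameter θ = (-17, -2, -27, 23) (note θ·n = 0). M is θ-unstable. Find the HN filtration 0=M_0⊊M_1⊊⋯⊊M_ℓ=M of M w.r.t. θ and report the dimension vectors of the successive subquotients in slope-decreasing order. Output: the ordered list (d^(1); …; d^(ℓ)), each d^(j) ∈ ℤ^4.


Barcode: M ≅ I[1,3], I[1,4], I[4,4]^3. HN layers by μ_θ (3 steps, strictly decreasing):
  μ^(1)=23; μ^(2)=-29/2; μ^(3)=-17

((0, 0, 0, 4); (0, 2, 2, 0); (2, 0, 0, 0))


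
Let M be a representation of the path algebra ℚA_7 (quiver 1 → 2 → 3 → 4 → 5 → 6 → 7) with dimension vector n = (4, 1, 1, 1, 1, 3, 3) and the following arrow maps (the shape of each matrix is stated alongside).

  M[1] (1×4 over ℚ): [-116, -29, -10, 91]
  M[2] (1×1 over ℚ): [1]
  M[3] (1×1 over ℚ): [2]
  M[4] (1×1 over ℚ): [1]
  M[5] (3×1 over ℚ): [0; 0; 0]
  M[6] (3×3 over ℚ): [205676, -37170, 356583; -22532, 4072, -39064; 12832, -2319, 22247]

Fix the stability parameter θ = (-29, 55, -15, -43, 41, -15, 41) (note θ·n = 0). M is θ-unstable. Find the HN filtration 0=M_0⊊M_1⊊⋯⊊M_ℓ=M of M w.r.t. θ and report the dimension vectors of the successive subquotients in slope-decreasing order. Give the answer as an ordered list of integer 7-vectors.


Via rank(M_{q-1}∘⋯∘M_p): M ≅ I[1,1]^3, I[1,5], I[6,7]^3.
μ_θ-semistable layers: μ^(1)=41; μ^(2)=-1; μ^(3)=-15; μ^(4)=-29

((0, 0, 0, 0, 1, 0, 3); (0, 1, 1, 1, 0, 0, 0); (0, 0, 0, 0, 0, 3, 0); (4, 0, 0, 0, 0, 0, 0))


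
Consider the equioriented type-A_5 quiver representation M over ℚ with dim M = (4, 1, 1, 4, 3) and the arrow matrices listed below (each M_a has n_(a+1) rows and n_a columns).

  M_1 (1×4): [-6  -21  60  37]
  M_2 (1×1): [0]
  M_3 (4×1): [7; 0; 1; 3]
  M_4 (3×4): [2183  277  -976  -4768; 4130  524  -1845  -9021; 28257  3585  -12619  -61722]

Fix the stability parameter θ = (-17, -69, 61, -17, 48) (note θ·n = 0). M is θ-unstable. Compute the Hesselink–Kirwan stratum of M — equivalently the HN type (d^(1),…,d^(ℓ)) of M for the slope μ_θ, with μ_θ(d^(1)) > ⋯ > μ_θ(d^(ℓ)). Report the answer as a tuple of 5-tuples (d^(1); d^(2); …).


Interval decomposition of M: I[1,1]^3, I[1,2], I[3,5], I[4,4], I[4,5]^2.
HN type (ℓ=4): μ^(1)=48; μ^(2)=22; μ^(3)=-17; μ^(4)=-43

((0, 0, 0, 0, 3); (0, 0, 1, 1, 0); (3, 0, 0, 3, 0); (1, 1, 0, 0, 0))


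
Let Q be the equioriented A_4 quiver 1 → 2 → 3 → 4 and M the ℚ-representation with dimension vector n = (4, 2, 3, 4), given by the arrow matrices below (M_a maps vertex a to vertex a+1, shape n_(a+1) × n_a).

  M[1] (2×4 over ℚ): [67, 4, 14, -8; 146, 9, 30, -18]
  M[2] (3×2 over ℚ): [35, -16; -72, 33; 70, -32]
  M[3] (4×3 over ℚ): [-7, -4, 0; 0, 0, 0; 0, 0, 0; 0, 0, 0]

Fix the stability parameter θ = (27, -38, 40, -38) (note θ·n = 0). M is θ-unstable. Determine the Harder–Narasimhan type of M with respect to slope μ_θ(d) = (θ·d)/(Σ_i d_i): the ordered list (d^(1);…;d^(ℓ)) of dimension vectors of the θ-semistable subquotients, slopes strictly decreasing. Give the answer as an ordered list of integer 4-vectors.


Barcode: M ≅ I[1,1]^2, I[1,3], I[1,4], I[3,3], I[4,4]^3. HN layers by μ_θ (5 steps, strictly decreasing):
  μ^(1)=40; μ^(2)=27; μ^(3)=1; μ^(4)=-11/2; μ^(5)=-38

((0, 0, 2, 0); (2, 0, 0, 0); (0, 0, 1, 1); (2, 2, 0, 0); (0, 0, 0, 3))


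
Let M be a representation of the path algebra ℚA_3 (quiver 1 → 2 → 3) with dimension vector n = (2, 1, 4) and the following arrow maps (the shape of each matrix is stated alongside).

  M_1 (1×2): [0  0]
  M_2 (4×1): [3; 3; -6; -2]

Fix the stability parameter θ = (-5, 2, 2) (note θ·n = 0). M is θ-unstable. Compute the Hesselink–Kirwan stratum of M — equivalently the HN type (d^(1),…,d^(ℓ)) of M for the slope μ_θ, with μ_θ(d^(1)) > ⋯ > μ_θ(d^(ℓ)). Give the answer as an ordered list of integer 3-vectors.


Via rank(M_{q-1}∘⋯∘M_p): M ≅ I[1,1]^2, I[2,3], I[3,3]^3.
μ_θ-semistable layers: μ^(1)=2; μ^(2)=-5

((0, 1, 4); (2, 0, 0))


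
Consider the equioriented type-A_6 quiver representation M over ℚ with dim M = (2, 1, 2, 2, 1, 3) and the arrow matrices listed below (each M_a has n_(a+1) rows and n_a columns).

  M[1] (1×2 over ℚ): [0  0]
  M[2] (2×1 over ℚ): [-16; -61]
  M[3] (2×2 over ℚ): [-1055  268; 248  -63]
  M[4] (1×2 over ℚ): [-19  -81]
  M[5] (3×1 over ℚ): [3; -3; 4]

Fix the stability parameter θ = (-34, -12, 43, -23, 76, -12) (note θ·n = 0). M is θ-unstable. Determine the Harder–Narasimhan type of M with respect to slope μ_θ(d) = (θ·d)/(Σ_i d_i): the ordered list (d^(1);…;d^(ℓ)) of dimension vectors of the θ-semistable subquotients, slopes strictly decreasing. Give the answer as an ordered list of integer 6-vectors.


Interval decomposition of M: I[1,1]^2, I[2,6], I[3,4], I[6,6]^2.
HN type (ℓ=4): μ^(1)=32; μ^(2)=10; μ^(3)=-12; μ^(4)=-34

((0, 0, 0, 0, 1, 1); (0, 0, 2, 2, 0, 0); (0, 1, 0, 0, 0, 2); (2, 0, 0, 0, 0, 0))


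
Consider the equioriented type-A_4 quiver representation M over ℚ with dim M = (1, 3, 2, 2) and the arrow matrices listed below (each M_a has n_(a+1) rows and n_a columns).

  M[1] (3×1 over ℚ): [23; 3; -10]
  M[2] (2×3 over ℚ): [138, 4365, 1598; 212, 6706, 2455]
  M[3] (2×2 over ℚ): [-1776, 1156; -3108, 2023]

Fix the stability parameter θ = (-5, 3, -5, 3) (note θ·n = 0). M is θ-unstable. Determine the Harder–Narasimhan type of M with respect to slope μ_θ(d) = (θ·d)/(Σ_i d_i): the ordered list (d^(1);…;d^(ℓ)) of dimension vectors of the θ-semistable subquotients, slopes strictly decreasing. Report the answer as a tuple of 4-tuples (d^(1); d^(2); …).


Via rank(M_{q-1}∘⋯∘M_p): M ≅ I[1,3], I[2,2], I[2,4], I[4,4].
μ_θ-semistable layers: μ^(1)=3; μ^(2)=-1; μ^(3)=-5

((0, 1, 0, 2); (0, 2, 2, 0); (1, 0, 0, 0))


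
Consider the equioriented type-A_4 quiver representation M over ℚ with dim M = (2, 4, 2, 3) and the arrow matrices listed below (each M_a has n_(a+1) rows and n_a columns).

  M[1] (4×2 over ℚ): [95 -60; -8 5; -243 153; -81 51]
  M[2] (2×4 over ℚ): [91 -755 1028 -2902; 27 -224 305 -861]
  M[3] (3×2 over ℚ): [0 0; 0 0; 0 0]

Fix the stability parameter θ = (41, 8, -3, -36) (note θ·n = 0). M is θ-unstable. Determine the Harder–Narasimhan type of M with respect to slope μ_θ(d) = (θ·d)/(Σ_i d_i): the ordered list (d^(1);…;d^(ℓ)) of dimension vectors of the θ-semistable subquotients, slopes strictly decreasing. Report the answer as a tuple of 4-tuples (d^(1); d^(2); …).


Interval decomposition of M: I[1,3]^2, I[2,2]^2, I[4,4]^3.
HN type (ℓ=3): μ^(1)=46/3; μ^(2)=8; μ^(3)=-36

((2, 2, 2, 0); (0, 2, 0, 0); (0, 0, 0, 3))


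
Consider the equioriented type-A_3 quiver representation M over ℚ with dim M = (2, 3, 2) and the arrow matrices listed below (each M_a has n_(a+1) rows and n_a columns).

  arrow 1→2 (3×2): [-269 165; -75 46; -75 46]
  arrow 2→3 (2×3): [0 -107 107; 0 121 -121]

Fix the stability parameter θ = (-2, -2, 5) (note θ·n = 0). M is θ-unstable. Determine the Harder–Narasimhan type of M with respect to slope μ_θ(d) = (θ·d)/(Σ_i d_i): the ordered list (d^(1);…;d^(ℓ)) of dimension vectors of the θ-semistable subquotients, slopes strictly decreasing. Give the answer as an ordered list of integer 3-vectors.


Interval decomposition of M: I[1,2]^2, I[2,3], I[3,3].
HN type (ℓ=2): μ^(1)=5; μ^(2)=-2

((0, 0, 2); (2, 3, 0))


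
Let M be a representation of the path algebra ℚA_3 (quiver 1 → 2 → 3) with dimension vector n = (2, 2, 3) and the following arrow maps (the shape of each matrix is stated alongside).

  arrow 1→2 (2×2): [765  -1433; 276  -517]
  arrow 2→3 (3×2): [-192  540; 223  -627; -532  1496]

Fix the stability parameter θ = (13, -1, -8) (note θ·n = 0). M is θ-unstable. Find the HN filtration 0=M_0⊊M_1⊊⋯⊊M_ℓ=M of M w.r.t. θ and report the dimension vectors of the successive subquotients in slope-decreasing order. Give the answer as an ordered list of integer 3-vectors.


Interval decomposition of M: I[1,3]^2, I[3,3].
HN type (ℓ=2): μ^(1)=4/3; μ^(2)=-8

((2, 2, 2); (0, 0, 1))


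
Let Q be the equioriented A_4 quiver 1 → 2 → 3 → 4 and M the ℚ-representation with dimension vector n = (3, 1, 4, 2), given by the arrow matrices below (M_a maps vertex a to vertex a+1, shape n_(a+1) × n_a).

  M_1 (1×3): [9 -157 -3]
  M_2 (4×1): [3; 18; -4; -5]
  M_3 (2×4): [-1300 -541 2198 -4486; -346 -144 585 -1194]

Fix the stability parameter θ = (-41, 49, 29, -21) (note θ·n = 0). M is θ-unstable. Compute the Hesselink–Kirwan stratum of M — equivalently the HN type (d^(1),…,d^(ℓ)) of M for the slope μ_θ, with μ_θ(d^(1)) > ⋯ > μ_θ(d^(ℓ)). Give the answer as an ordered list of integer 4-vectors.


Interval decomposition of M: I[1,1]^2, I[1,3], I[3,3], I[3,4]^2.
HN type (ℓ=4): μ^(1)=39; μ^(2)=29; μ^(3)=4; μ^(4)=-41

((0, 1, 1, 0); (0, 0, 1, 0); (0, 0, 2, 2); (3, 0, 0, 0))


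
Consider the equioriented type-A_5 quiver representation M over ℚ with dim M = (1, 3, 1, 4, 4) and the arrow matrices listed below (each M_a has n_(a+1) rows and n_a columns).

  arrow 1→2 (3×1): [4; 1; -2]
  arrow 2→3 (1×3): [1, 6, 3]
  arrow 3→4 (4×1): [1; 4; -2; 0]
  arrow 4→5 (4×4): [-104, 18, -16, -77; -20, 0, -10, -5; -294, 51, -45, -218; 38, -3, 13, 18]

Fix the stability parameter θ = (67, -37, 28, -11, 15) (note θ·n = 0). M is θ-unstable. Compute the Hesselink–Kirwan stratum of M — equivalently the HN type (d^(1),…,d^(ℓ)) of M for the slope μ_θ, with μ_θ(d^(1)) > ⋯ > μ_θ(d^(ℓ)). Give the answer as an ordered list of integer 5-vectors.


Barcode: M ≅ I[1,4], I[2,2]^2, I[4,4], I[4,5]^2, I[5,5]^2. HN layers by μ_θ (4 steps, strictly decreasing):
  μ^(1)=15; μ^(2)=47/4; μ^(3)=-11; μ^(4)=-37

((0, 0, 0, 0, 4); (1, 1, 1, 1, 0); (0, 0, 0, 3, 0); (0, 2, 0, 0, 0))


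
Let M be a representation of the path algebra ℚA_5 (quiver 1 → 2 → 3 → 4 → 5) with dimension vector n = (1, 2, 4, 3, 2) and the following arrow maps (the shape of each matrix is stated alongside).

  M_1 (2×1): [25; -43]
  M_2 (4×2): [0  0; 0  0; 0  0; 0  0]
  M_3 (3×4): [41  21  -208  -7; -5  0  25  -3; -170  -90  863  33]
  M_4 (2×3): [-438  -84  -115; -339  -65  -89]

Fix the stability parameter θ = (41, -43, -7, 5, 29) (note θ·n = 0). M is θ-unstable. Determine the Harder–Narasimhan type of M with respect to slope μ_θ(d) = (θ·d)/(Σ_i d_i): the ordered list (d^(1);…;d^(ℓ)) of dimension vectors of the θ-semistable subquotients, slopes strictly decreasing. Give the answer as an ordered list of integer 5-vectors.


Barcode: M ≅ I[1,2], I[2,2], I[3,3], I[3,4], I[3,5]^2. HN layers by μ_θ (5 steps, strictly decreasing):
  μ^(1)=29; μ^(2)=5; μ^(3)=-1; μ^(4)=-7; μ^(5)=-43

((0, 0, 0, 0, 2); (0, 0, 0, 3, 0); (1, 1, 0, 0, 0); (0, 0, 4, 0, 0); (0, 1, 0, 0, 0))


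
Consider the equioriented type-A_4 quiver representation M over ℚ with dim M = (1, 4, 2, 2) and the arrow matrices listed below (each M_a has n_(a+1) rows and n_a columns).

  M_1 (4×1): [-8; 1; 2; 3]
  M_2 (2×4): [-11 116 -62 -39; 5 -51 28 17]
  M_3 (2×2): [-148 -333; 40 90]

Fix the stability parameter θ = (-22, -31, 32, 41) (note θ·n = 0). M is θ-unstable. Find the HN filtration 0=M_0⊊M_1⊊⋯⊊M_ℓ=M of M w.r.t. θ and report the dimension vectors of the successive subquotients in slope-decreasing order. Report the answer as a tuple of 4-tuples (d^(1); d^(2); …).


Barcode: M ≅ I[1,4], I[2,2]^2, I[2,3], I[4,4]. HN layers by μ_θ (4 steps, strictly decreasing):
  μ^(1)=41; μ^(2)=32; μ^(3)=-53/2; μ^(4)=-31

((0, 0, 0, 2); (0, 0, 2, 0); (1, 1, 0, 0); (0, 3, 0, 0))


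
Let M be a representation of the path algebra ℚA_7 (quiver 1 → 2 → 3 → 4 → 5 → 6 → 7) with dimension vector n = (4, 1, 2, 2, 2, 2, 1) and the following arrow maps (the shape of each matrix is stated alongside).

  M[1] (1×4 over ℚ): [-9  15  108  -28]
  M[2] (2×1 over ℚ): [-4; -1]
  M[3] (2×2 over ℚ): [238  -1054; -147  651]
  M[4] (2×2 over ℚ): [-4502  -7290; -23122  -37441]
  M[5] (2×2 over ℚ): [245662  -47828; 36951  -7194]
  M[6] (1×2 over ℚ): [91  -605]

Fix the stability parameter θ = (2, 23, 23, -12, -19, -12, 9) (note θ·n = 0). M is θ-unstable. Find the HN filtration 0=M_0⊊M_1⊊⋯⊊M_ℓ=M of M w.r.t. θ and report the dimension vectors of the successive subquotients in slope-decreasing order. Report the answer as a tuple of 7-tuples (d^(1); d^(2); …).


Interval decomposition of M: I[1,1]^3, I[1,5], I[3,3], I[4,7], I[6,6].
HN type (ℓ=6): μ^(1)=23; μ^(2)=9; μ^(3)=15/4; μ^(4)=2; μ^(5)=-12; μ^(6)=-31/2

((0, 0, 1, 0, 0, 0, 0); (0, 0, 0, 0, 0, 0, 1); (0, 1, 1, 1, 1, 0, 0); (4, 0, 0, 0, 0, 0, 0); (0, 0, 0, 0, 0, 2, 0); (0, 0, 0, 1, 1, 0, 0))


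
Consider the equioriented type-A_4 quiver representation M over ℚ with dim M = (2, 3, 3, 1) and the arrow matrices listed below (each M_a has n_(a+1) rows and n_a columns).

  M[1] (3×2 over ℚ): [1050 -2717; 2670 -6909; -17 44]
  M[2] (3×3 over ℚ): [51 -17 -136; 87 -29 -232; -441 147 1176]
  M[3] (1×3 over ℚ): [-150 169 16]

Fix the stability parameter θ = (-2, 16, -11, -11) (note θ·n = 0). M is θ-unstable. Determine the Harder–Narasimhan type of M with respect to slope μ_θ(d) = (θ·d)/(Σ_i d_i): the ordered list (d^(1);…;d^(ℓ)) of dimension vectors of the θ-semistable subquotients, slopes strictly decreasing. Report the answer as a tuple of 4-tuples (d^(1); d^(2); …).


Barcode: M ≅ I[1,2], I[1,4], I[2,2], I[3,3]^2. HN layers by μ_θ (3 steps, strictly decreasing):
  μ^(1)=16; μ^(2)=-2; μ^(3)=-11

((0, 2, 0, 0); (2, 1, 1, 1); (0, 0, 2, 0))
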